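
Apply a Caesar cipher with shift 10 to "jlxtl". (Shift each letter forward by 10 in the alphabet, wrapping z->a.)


Input: 'jlxtl', shift = 10
Operation: for each letter, (position + 10) mod 26
Mapping: 'j'(9+10=19)->'t', 'l'(11+10=21)->'v', 'x'(23+10=33, 33 mod 26=7)->'h', 't'(19+10=29, 29 mod 26=3)->'d', 'l'(11+10=21)->'v'
Result: tvhdv


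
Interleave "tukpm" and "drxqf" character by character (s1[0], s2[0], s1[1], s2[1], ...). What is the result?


String 1: 'tukpm'
String 2: 'drxqf'
Operation: alternate characters
Pairs: 't'+'d', 'u'+'r', 'k'+'x', 'p'+'q', 'm'+'f'
Result: tdurkxpqmf


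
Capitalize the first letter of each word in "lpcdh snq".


Input string: 'lpcdh snq'
Operation: capitalize first letter of each word
Word transformations: 'lpcdh'->'Lpcdh', 'snq'->'Snq'
Result: Lpcdh Snq


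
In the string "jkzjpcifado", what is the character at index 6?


Input string: 'jkzjpcifado'
Operation: get character at index 6
Index mapping: s[0]='j', s[1]='k', s[2]='z', s[3]='j', s[4]='p', s[5]='c', s[6]='i'
Result: 'i'


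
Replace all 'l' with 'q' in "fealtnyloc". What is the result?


Input string: 'fealtnyloc'
Operation: replace 'l' with 'q'
Positions of 'l': 3, 7
After replacement: feaqtnyqoc


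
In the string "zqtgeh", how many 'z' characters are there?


Input string: 'zqtgeh'
Target character: 'z'
Scan each position: s[0]='z'
Matches found at indices: 0
Total: 1


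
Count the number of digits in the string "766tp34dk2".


Input string: '766tp34dk2'
Operation: count digit characters (0-9)
Scan: '7'(digit), '6'(digit), '6'(digit), 't', 'p', '3'(digit), '4'(digit), 'd', 'k', '2'(digit)
Digits found: 6
Result: 6


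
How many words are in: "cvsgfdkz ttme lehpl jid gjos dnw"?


Input string: 'cvsgfdkz ttme lehpl jid gjos dnw'
Operation: split by spaces
Words found: 'cvsgfdkz', 'ttme', 'lehpl', 'jid', 'gjos', 'dnw'
Word count: 6


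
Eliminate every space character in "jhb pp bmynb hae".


Input string: 'jhb pp bmynb hae'
Operation: remove all spaces
Words: 'jhb', 'pp', 'bmynb', 'hae'
Join without spaces: jhbppbmynbhae


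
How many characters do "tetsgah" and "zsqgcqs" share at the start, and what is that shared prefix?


String 1: 'tetsgah'
String 2: 'zsqgcqs'
Compare position by position:
pos 0: 't' vs 'z' differ -> stop
Longest common prefix: "" (length 0)


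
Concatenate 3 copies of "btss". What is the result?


Input string: 'btss'
Operation: repeat 3 times
Concatenation: 'btss' + 'btss' + 'btss'
Result: btssbtssbtss


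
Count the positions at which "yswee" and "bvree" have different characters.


String 1: 'yswee'
String 2: 'bvree'
Compare each position: pos 0: 'y'!='b', pos 1: 's'!='v', pos 2: 'w'!='r', pos 3: 'e'=='e', pos 4: 'e'=='e'
Differing positions: 3
Hamming distance: 3


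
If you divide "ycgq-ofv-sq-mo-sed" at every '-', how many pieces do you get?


Input string: 'ycgq-ofv-sq-mo-sed'
Delimiter: '-'
Split result: 'ycgq', 'ofv', 'sq', 'mo', 'sed'
Number of parts: 5


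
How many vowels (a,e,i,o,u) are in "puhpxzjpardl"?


Input string: 'puhpxzjpardl'
Operation: count vowels (a, e, i, o, u)
Scan: s[0]='p', s[1]='u' (vowel), s[2]='h', s[3]='p', s[4]='x', s[5]='z', s[6]='j', s[7]='p', s[8]='a' (vowel), s[9]='r', s[10]='d', s[11]='l'
Vowels found: 2
Result: 2


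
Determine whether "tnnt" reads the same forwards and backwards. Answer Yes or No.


Input string: 'tnnt'
Reversed: 'tnnt'
Compare pairs: s[0]='t' vs s[3]='t' (match), s[1]='n' vs s[2]='n' (match)
Palindrome: Yes


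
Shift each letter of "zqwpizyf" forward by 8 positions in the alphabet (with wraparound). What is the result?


Input: 'zqwpizyf', shift = 8
Operation: for each letter, (position + 8) mod 26
Mapping: 'z'(25+8=33, 33 mod 26=7)->'h', 'q'(16+8=24)->'y', 'w'(22+8=30, 30 mod 26=4)->'e', 'p'(15+8=23)->'x', 'i'(8+8=16)->'q', 'z'(25+8=33, 33 mod 26=7)->'h', 'y'(24+8=32, 32 mod 26=6)->'g', 'f'(5+8=13)->'n'
Result: hyexqhgn


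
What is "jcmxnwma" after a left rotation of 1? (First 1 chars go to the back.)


Input: 'jcmxnwma', shift = 1
Operation: split at index 1 and swap parts
Front part s[0:1] = 'j'
Back part s[1:] = 'cmxnwma'
Rotated = back + front = 'cmxnwma' + 'j'
Result: cmxnwmaj


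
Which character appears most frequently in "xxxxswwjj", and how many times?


Input: 'xxxxswwjj'
Operation: tally each character
Counts: 'j':2, 's':1, 'w':2, 'x':4
Maximum: 'x' appears 4 times


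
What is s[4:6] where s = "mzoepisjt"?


Input string: 'mzoepisjt'
Operation: slice [4:6]
Extract characters: s[4]='p', s[5]='i'
Result: pi


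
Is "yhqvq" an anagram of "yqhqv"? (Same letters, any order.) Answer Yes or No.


String 1: 'yqhqv' -> sorted: 'hqqvy'
String 2: 'yhqvq' -> sorted: 'hqqvy'
Compare sorted forms: 'hqqvy' == 'hqqvy'
Anagram: Yes


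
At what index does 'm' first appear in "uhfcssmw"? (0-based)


Input string: 'uhfcssmw'
Target: 'm'
Scanning left to right: s[0]='u', s[1]='h', s[2]='f', s[3]='c', s[4]='s', s[5]='s', s[6]='m'
First match at index: 6


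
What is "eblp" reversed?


Input string: 'eblp'
Operation: reverse character order
Original order: 'e' -> 'b' -> 'l' -> 'p'
Reversed order: 'p' -> 'l' -> 'b' -> 'e'
Result: plbe


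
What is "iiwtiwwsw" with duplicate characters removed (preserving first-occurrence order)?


Input: 'iiwtiwwsw'
Operation: keep first occurrence of each character
Scan: s[0]='i' new -> keep; s[1]='i' seen -> skip; s[2]='w' new -> keep; s[3]='t' new -> keep; s[4]='i' seen -> skip; s[5]='w' seen -> skip; s[6]='w' seen -> skip; s[7]='s' new -> keep; s[8]='w' seen -> skip
Result: iwts


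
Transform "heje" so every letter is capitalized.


Input string: 'heje'
Operation: convert each letter to uppercase
Mapping: 'h'->'H', 'e'->'E', 'j'->'J', 'e'->'E'
Result: HEJE


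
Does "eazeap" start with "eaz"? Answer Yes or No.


Input string: 'eazeap'
Prefix to check: 'eaz'
First 3 characters of input: 'eaz'
Match: True
Result: Yes


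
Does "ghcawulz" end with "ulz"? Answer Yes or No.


Input string: 'ghcawulz'
Suffix to check: 'ulz'
Last 3 characters of input: 'ulz'
Match: True
Result: Yes


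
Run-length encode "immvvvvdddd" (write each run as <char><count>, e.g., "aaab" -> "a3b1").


Input: 'immvvvvdddd'
Operation: identify consecutive runs
Runs: 'i' -> i1, 'mm' -> m2, 'vvvv' -> v4, 'dddd' -> d4
Encoded: i1m2v4d4


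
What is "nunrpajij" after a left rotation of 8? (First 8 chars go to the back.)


Input: 'nunrpajij', shift = 8
Operation: split at index 8 and swap parts
Front part s[0:8] = 'nunrpaji'
Back part s[8:] = 'j'
Rotated = back + front = 'j' + 'nunrpaji'
Result: jnunrpaji


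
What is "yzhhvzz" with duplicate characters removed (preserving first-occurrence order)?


Input: 'yzhhvzz'
Operation: keep first occurrence of each character
Scan: s[0]='y' new -> keep; s[1]='z' new -> keep; s[2]='h' new -> keep; s[3]='h' seen -> skip; s[4]='v' new -> keep; s[5]='z' seen -> skip; s[6]='z' seen -> skip
Result: yzhv


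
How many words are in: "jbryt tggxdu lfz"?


Input string: 'jbryt tggxdu lfz'
Operation: split by spaces
Words found: 'jbryt', 'tggxdu', 'lfz'
Word count: 3


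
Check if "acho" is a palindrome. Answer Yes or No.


Input string: 'acho'
Reversed: 'ohca'
Compare pairs: s[0]='a' vs s[3]='o' (mismatch), s[1]='c' vs s[2]='h' (mismatch)
Palindrome: No


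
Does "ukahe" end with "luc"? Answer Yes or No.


Input string: 'ukahe'
Suffix to check: 'luc'
Last 3 characters of input: 'ahe'
Match: False
Result: No


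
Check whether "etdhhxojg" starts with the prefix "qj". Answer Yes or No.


Input string: 'etdhhxojg'
Prefix to check: 'qj'
First 2 characters of input: 'et'
Match: False
Result: No


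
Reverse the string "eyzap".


Input string: 'eyzap'
Operation: reverse character order
Original order: 'e' -> 'y' -> 'z' -> 'a' -> 'p'
Reversed order: 'p' -> 'a' -> 'z' -> 'y' -> 'e'
Result: pazye


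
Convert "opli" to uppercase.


Input string: 'opli'
Operation: convert each letter to uppercase
Mapping: 'o'->'O', 'p'->'P', 'l'->'L', 'i'->'I'
Result: OPLI


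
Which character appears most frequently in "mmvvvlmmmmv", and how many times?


Input: 'mmvvvlmmmmv'
Operation: tally each character
Counts: 'l':1, 'm':6, 'v':4
Maximum: 'm' appears 6 times


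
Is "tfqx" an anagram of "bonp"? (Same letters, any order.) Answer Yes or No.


String 1: 'bonp' -> sorted: 'bnop'
String 2: 'tfqx' -> sorted: 'fqtx'
Compare sorted forms: 'bnop' != 'fqtx'
Anagram: No


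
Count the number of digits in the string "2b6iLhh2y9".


Input string: '2b6iLhh2y9'
Operation: count digit characters (0-9)
Scan: '2'(digit), 'b', '6'(digit), 'i', 'L', 'h', 'h', '2'(digit), 'y', '9'(digit)
Digits found: 4
Result: 4


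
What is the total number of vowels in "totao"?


Input string: 'totao'
Operation: count vowels (a, e, i, o, u)
Scan: s[0]='t', s[1]='o' (vowel), s[2]='t', s[3]='a' (vowel), s[4]='o' (vowel)
Vowels found: 3
Result: 3


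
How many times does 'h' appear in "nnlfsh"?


Input string: 'nnlfsh'
Target character: 'h'
Scan each position: s[5]='h'
Matches found at indices: 5
Total: 1


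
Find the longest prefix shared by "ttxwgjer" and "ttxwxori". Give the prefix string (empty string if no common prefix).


String 1: 'ttxwgjer'
String 2: 'ttxwxori'
Compare position by position:
pos 0: 't' vs 't' match
pos 1: 't' vs 't' match
pos 2: 'x' vs 'x' match
pos 3: 'w' vs 'w' match
pos 4: 'g' vs 'x' differ -> stop
Longest common prefix: "ttxw" (length 4)


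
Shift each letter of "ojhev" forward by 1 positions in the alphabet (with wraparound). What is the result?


Input: 'ojhev', shift = 1
Operation: for each letter, (position + 1) mod 26
Mapping: 'o'(14+1=15)->'p', 'j'(9+1=10)->'k', 'h'(7+1=8)->'i', 'e'(4+1=5)->'f', 'v'(21+1=22)->'w'
Result: pkifw


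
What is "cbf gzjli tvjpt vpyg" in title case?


Input string: 'cbf gzjli tvjpt vpyg'
Operation: capitalize first letter of each word
Word transformations: 'cbf'->'Cbf', 'gzjli'->'Gzjli', 'tvjpt'->'Tvjpt', 'vpyg'->'Vpyg'
Result: Cbf Gzjli Tvjpt Vpyg


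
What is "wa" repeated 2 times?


Input string: 'wa'
Operation: repeat 2 times
Concatenation: 'wa' + 'wa'
Result: wawa


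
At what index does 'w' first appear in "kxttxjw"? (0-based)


Input string: 'kxttxjw'
Target: 'w'
Scanning left to right: s[0]='k', s[1]='x', s[2]='t', s[3]='t', s[4]='x', s[5]='j', s[6]='w'
First match at index: 6


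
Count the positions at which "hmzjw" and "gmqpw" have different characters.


String 1: 'hmzjw'
String 2: 'gmqpw'
Compare each position: pos 0: 'h'!='g', pos 1: 'm'=='m', pos 2: 'z'!='q', pos 3: 'j'!='p', pos 4: 'w'=='w'
Differing positions: 3
Hamming distance: 3


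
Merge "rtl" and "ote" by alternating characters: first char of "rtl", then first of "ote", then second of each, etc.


String 1: 'rtl'
String 2: 'ote'
Operation: alternate characters
Pairs: 'r'+'o', 't'+'t', 'l'+'e'
Result: rottle


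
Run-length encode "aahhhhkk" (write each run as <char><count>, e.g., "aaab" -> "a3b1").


Input: 'aahhhhkk'
Operation: identify consecutive runs
Runs: 'aa' -> a2, 'hhhh' -> h4, 'kk' -> k2
Encoded: a2h4k2


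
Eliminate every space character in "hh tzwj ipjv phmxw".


Input string: 'hh tzwj ipjv phmxw'
Operation: remove all spaces
Words: 'hh', 'tzwj', 'ipjv', 'phmxw'
Join without spaces: hhtzwjipjvphmxw


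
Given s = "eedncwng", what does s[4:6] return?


Input string: 'eedncwng'
Operation: slice [4:6]
Extract characters: s[4]='c', s[5]='w'
Result: cw


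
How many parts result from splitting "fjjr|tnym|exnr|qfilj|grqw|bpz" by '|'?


Input string: 'fjjr|tnym|exnr|qfilj|grqw|bpz'
Delimiter: '|'
Split result: 'fjjr', 'tnym', 'exnr', 'qfilj', 'grqw', 'bpz'
Number of parts: 6


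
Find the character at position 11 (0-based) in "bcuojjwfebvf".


Input string: 'bcuojjwfebvf'
Operation: get character at index 11
Index mapping: s[0]='b', s[1]='c', s[2]='u', s[3]='o', s[4]='j', s[5]='j', s[6]='w', s[7]='f', s[8]='e', s[9]='b', s[10]='v', s[11]='f'
Result: 'f'


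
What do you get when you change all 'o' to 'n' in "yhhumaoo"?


Input string: 'yhhumaoo'
Operation: replace 'o' with 'n'
Positions of 'o': 6, 7
After replacement: yhhumann


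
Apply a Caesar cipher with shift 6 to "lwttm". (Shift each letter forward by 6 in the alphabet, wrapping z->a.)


Input: 'lwttm', shift = 6
Operation: for each letter, (position + 6) mod 26
Mapping: 'l'(11+6=17)->'r', 'w'(22+6=28, 28 mod 26=2)->'c', 't'(19+6=25)->'z', 't'(19+6=25)->'z', 'm'(12+6=18)->'s'
Result: rczzs


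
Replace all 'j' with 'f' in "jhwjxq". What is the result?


Input string: 'jhwjxq'
Operation: replace 'j' with 'f'
Positions of 'j': 0, 3
After replacement: fhwfxq


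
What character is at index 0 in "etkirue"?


Input string: 'etkirue'
Operation: get character at index 0
Index mapping: s[0]='e'
Result: 'e'


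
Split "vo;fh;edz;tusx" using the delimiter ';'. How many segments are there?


Input string: 'vo;fh;edz;tusx'
Delimiter: ';'
Split result: 'vo', 'fh', 'edz', 'tusx'
Number of parts: 4


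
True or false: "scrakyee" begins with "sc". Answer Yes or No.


Input string: 'scrakyee'
Prefix to check: 'sc'
First 2 characters of input: 'sc'
Match: True
Result: Yes


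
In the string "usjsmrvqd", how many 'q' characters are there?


Input string: 'usjsmrvqd'
Target character: 'q'
Scan each position: s[7]='q'
Matches found at indices: 7
Total: 1


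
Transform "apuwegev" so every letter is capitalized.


Input string: 'apuwegev'
Operation: convert each letter to uppercase
Mapping: 'a'->'A', 'p'->'P', 'u'->'U', 'w'->'W', 'e'->'E', 'g'->'G', 'e'->'E', 'v'->'V'
Result: APUWEGEV


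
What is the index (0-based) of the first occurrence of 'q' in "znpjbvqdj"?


Input string: 'znpjbvqdj'
Target: 'q'
Scanning left to right: s[0]='z', s[1]='n', s[2]='p', s[3]='j', s[4]='b', s[5]='v', s[6]='q'
First match at index: 6


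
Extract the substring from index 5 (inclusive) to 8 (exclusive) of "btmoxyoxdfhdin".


Input string: 'btmoxyoxdfhdin'
Operation: slice [5:8]
Extract characters: s[5]='y', s[6]='o', s[7]='x'
Result: yox


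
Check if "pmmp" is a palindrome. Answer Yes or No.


Input string: 'pmmp'
Reversed: 'pmmp'
Compare pairs: s[0]='p' vs s[3]='p' (match), s[1]='m' vs s[2]='m' (match)
Palindrome: Yes


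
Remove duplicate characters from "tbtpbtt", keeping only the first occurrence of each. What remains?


Input: 'tbtpbtt'
Operation: keep first occurrence of each character
Scan: s[0]='t' new -> keep; s[1]='b' new -> keep; s[2]='t' seen -> skip; s[3]='p' new -> keep; s[4]='b' seen -> skip; s[5]='t' seen -> skip; s[6]='t' seen -> skip
Result: tbp


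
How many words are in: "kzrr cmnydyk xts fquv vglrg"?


Input string: 'kzrr cmnydyk xts fquv vglrg'
Operation: split by spaces
Words found: 'kzrr', 'cmnydyk', 'xts', 'fquv', 'vglrg'
Word count: 5


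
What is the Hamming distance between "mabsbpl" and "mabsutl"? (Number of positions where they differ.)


String 1: 'mabsbpl'
String 2: 'mabsutl'
Compare each position: pos 0: 'm'=='m', pos 1: 'a'=='a', pos 2: 'b'=='b', pos 3: 's'=='s', pos 4: 'b'!='u', pos 5: 'p'!='t', pos 6: 'l'=='l'
Differing positions: 2
Hamming distance: 2


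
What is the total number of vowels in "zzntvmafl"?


Input string: 'zzntvmafl'
Operation: count vowels (a, e, i, o, u)
Scan: s[0]='z', s[1]='z', s[2]='n', s[3]='t', s[4]='v', s[5]='m', s[6]='a' (vowel), s[7]='f', s[8]='l'
Vowels found: 1
Result: 1


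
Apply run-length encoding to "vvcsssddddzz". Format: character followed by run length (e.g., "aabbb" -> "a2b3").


Input: 'vvcsssddddzz'
Operation: identify consecutive runs
Runs: 'vv' -> v2, 'c' -> c1, 'sss' -> s3, 'dddd' -> d4, 'zz' -> z2
Encoded: v2c1s3d4z2


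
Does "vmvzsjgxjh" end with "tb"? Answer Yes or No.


Input string: 'vmvzsjgxjh'
Suffix to check: 'tb'
Last 2 characters of input: 'jh'
Match: False
Result: No


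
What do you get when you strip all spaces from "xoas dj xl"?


Input string: 'xoas dj xl'
Operation: remove all spaces
Words: 'xoas', 'dj', 'xl'
Join without spaces: xoasdjxl


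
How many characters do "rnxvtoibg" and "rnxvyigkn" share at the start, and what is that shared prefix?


String 1: 'rnxvtoibg'
String 2: 'rnxvyigkn'
Compare position by position:
pos 0: 'r' vs 'r' match
pos 1: 'n' vs 'n' match
pos 2: 'x' vs 'x' match
pos 3: 'v' vs 'v' match
pos 4: 't' vs 'y' differ -> stop
Longest common prefix: "rnxv" (length 4)


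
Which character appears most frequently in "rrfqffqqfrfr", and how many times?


Input: 'rrfqffqqfrfr'
Operation: tally each character
Counts: 'f':5, 'q':3, 'r':4
Maximum: 'f' appears 5 times


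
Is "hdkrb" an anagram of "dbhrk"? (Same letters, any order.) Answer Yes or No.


String 1: 'dbhrk' -> sorted: 'bdhkr'
String 2: 'hdkrb' -> sorted: 'bdhkr'
Compare sorted forms: 'bdhkr' == 'bdhkr'
Anagram: Yes


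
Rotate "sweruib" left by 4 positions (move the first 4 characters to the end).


Input: 'sweruib', shift = 4
Operation: split at index 4 and swap parts
Front part s[0:4] = 'swer'
Back part s[4:] = 'uib'
Rotated = back + front = 'uib' + 'swer'
Result: uibswer


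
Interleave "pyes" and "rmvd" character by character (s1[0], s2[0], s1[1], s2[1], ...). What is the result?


String 1: 'pyes'
String 2: 'rmvd'
Operation: alternate characters
Pairs: 'p'+'r', 'y'+'m', 'e'+'v', 's'+'d'
Result: prymevsd


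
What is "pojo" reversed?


Input string: 'pojo'
Operation: reverse character order
Original order: 'p' -> 'o' -> 'j' -> 'o'
Reversed order: 'o' -> 'j' -> 'o' -> 'p'
Result: ojop


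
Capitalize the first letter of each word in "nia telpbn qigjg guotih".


Input string: 'nia telpbn qigjg guotih'
Operation: capitalize first letter of each word
Word transformations: 'nia'->'Nia', 'telpbn'->'Telpbn', 'qigjg'->'Qigjg', 'guotih'->'Guotih'
Result: Nia Telpbn Qigjg Guotih


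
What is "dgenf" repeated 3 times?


Input string: 'dgenf'
Operation: repeat 3 times
Concatenation: 'dgenf' + 'dgenf' + 'dgenf'
Result: dgenfdgenfdgenf


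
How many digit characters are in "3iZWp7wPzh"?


Input string: '3iZWp7wPzh'
Operation: count digit characters (0-9)
Scan: '3'(digit), 'i', 'Z', 'W', 'p', '7'(digit), 'w', 'P', 'z', 'h'
Digits found: 2
Result: 2


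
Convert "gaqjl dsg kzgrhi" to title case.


Input string: 'gaqjl dsg kzgrhi'
Operation: capitalize first letter of each word
Word transformations: 'gaqjl'->'Gaqjl', 'dsg'->'Dsg', 'kzgrhi'->'Kzgrhi'
Result: Gaqjl Dsg Kzgrhi


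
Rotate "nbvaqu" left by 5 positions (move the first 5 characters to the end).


Input: 'nbvaqu', shift = 5
Operation: split at index 5 and swap parts
Front part s[0:5] = 'nbvaq'
Back part s[5:] = 'u'
Rotated = back + front = 'u' + 'nbvaq'
Result: unbvaq


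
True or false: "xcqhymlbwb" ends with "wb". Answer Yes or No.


Input string: 'xcqhymlbwb'
Suffix to check: 'wb'
Last 2 characters of input: 'wb'
Match: True
Result: Yes


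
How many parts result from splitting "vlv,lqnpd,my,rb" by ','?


Input string: 'vlv,lqnpd,my,rb'
Delimiter: ','
Split result: 'vlv', 'lqnpd', 'my', 'rb'
Number of parts: 4


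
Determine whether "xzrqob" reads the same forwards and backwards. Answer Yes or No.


Input string: 'xzrqob'
Reversed: 'boqrzx'
Compare pairs: s[0]='x' vs s[5]='b' (mismatch), s[1]='z' vs s[4]='o' (mismatch), s[2]='r' vs s[3]='q' (mismatch)
Palindrome: No


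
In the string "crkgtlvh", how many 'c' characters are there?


Input string: 'crkgtlvh'
Target character: 'c'
Scan each position: s[0]='c'
Matches found at indices: 0
Total: 1


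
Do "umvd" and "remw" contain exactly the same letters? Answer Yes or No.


String 1: 'umvd' -> sorted: 'dmuv'
String 2: 'remw' -> sorted: 'emrw'
Compare sorted forms: 'dmuv' != 'emrw'
Anagram: No


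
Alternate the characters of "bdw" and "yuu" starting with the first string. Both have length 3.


String 1: 'bdw'
String 2: 'yuu'
Operation: alternate characters
Pairs: 'b'+'y', 'd'+'u', 'w'+'u'
Result: byduwu


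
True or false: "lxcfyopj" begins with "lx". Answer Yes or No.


Input string: 'lxcfyopj'
Prefix to check: 'lx'
First 2 characters of input: 'lx'
Match: True
Result: Yes


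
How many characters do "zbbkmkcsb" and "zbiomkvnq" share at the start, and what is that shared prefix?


String 1: 'zbbkmkcsb'
String 2: 'zbiomkvnq'
Compare position by position:
pos 0: 'z' vs 'z' match
pos 1: 'b' vs 'b' match
pos 2: 'b' vs 'i' differ -> stop
Longest common prefix: "zb" (length 2)


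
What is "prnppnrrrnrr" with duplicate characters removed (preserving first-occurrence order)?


Input: 'prnppnrrrnrr'
Operation: keep first occurrence of each character
Scan: s[0]='p' new -> keep; s[1]='r' new -> keep; s[2]='n' new -> keep; s[3]='p' seen -> skip; s[4]='p' seen -> skip; s[5]='n' seen -> skip; s[6]='r' seen -> skip; s[7]='r' seen -> skip; s[8]='r' seen -> skip; s[9]='n' seen -> skip; s[10]='r' seen -> skip; s[11]='r' seen -> skip
Result: prn


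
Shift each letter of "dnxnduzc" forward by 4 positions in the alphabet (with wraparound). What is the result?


Input: 'dnxnduzc', shift = 4
Operation: for each letter, (position + 4) mod 26
Mapping: 'd'(3+4=7)->'h', 'n'(13+4=17)->'r', 'x'(23+4=27, 27 mod 26=1)->'b', 'n'(13+4=17)->'r', 'd'(3+4=7)->'h', 'u'(20+4=24)->'y', 'z'(25+4=29, 29 mod 26=3)->'d', 'c'(2+4=6)->'g'
Result: hrbrhydg


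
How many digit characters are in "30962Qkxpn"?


Input string: '30962Qkxpn'
Operation: count digit characters (0-9)
Scan: '3'(digit), '0'(digit), '9'(digit), '6'(digit), '2'(digit), 'Q', 'k', 'x', 'p', 'n'
Digits found: 5
Result: 5


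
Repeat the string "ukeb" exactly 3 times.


Input string: 'ukeb'
Operation: repeat 3 times
Concatenation: 'ukeb' + 'ukeb' + 'ukeb'
Result: ukebukebukeb


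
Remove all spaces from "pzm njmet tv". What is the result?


Input string: 'pzm njmet tv'
Operation: remove all spaces
Words: 'pzm', 'njmet', 'tv'
Join without spaces: pzmnjmettv


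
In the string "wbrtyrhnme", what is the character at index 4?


Input string: 'wbrtyrhnme'
Operation: get character at index 4
Index mapping: s[0]='w', s[1]='b', s[2]='r', s[3]='t', s[4]='y'
Result: 'y'


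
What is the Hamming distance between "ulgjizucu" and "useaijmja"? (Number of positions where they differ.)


String 1: 'ulgjizucu'
String 2: 'useaijmja'
Compare each position: pos 0: 'u'=='u', pos 1: 'l'!='s', pos 2: 'g'!='e', pos 3: 'j'!='a', pos 4: 'i'=='i', pos 5: 'z'!='j', pos 6: 'u'!='m', pos 7: 'c'!='j', pos 8: 'u'!='a'
Differing positions: 7
Hamming distance: 7


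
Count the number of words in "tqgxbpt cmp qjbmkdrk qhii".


Input string: 'tqgxbpt cmp qjbmkdrk qhii'
Operation: split by spaces
Words found: 'tqgxbpt', 'cmp', 'qjbmkdrk', 'qhii'
Word count: 4


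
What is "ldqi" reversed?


Input string: 'ldqi'
Operation: reverse character order
Original order: 'l' -> 'd' -> 'q' -> 'i'
Reversed order: 'i' -> 'q' -> 'd' -> 'l'
Result: iqdl


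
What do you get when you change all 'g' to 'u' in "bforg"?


Input string: 'bforg'
Operation: replace 'g' with 'u'
Positions of 'g': 4
After replacement: bforu


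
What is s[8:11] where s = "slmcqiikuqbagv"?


Input string: 'slmcqiikuqbagv'
Operation: slice [8:11]
Extract characters: s[8]='u', s[9]='q', s[10]='b'
Result: uqb


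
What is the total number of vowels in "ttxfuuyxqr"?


Input string: 'ttxfuuyxqr'
Operation: count vowels (a, e, i, o, u)
Scan: s[0]='t', s[1]='t', s[2]='x', s[3]='f', s[4]='u' (vowel), s[5]='u' (vowel), s[6]='y', s[7]='x', s[8]='q', s[9]='r'
Vowels found: 2
Result: 2


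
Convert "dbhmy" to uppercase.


Input string: 'dbhmy'
Operation: convert each letter to uppercase
Mapping: 'd'->'D', 'b'->'B', 'h'->'H', 'm'->'M', 'y'->'Y'
Result: DBHMY


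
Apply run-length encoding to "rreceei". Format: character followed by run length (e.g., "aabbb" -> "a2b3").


Input: 'rreceei'
Operation: identify consecutive runs
Runs: 'rr' -> r2, 'e' -> e1, 'c' -> c1, 'ee' -> e2, 'i' -> i1
Encoded: r2e1c1e2i1


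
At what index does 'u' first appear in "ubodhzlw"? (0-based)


Input string: 'ubodhzlw'
Target: 'u'
Scanning left to right: s[0]='u'
First match at index: 0


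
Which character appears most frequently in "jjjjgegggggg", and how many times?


Input: 'jjjjgegggggg'
Operation: tally each character
Counts: 'e':1, 'g':7, 'j':4
Maximum: 'g' appears 7 times


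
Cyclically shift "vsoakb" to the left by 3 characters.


Input: 'vsoakb', shift = 3
Operation: split at index 3 and swap parts
Front part s[0:3] = 'vso'
Back part s[3:] = 'akb'
Rotated = back + front = 'akb' + 'vso'
Result: akbvso


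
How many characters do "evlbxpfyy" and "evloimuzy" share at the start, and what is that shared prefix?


String 1: 'evlbxpfyy'
String 2: 'evloimuzy'
Compare position by position:
pos 0: 'e' vs 'e' match
pos 1: 'v' vs 'v' match
pos 2: 'l' vs 'l' match
pos 3: 'b' vs 'o' differ -> stop
Longest common prefix: "evl" (length 3)


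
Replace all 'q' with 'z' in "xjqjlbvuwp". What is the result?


Input string: 'xjqjlbvuwp'
Operation: replace 'q' with 'z'
Positions of 'q': 2
After replacement: xjzjlbvuwp


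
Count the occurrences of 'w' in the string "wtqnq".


Input string: 'wtqnq'
Target character: 'w'
Scan each position: s[0]='w'
Matches found at indices: 0
Total: 1


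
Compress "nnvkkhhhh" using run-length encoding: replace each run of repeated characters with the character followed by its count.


Input: 'nnvkkhhhh'
Operation: identify consecutive runs
Runs: 'nn' -> n2, 'v' -> v1, 'kk' -> k2, 'hhhh' -> h4
Encoded: n2v1k2h4


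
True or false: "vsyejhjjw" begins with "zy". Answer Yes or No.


Input string: 'vsyejhjjw'
Prefix to check: 'zy'
First 2 characters of input: 'vs'
Match: False
Result: No


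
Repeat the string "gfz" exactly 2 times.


Input string: 'gfz'
Operation: repeat 2 times
Concatenation: 'gfz' + 'gfz'
Result: gfzgfz


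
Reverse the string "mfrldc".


Input string: 'mfrldc'
Operation: reverse character order
Original order: 'm' -> 'f' -> 'r' -> 'l' -> 'd' -> 'c'
Reversed order: 'c' -> 'd' -> 'l' -> 'r' -> 'f' -> 'm'
Result: cdlrfm


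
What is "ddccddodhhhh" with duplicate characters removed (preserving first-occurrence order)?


Input: 'ddccddodhhhh'
Operation: keep first occurrence of each character
Scan: s[0]='d' new -> keep; s[1]='d' seen -> skip; s[2]='c' new -> keep; s[3]='c' seen -> skip; s[4]='d' seen -> skip; s[5]='d' seen -> skip; s[6]='o' new -> keep; s[7]='d' seen -> skip; s[8]='h' new -> keep; s[9]='h' seen -> skip; s[10]='h' seen -> skip; s[11]='h' seen -> skip
Result: dcoh


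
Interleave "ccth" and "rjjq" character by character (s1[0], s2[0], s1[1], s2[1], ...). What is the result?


String 1: 'ccth'
String 2: 'rjjq'
Operation: alternate characters
Pairs: 'c'+'r', 'c'+'j', 't'+'j', 'h'+'q'
Result: crcjtjhq


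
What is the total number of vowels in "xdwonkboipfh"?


Input string: 'xdwonkboipfh'
Operation: count vowels (a, e, i, o, u)
Scan: s[0]='x', s[1]='d', s[2]='w', s[3]='o' (vowel), s[4]='n', s[5]='k', s[6]='b', s[7]='o' (vowel), s[8]='i' (vowel), s[9]='p', s[10]='f', s[11]='h'
Vowels found: 3
Result: 3


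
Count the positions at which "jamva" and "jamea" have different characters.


String 1: 'jamva'
String 2: 'jamea'
Compare each position: pos 0: 'j'=='j', pos 1: 'a'=='a', pos 2: 'm'=='m', pos 3: 'v'!='e', pos 4: 'a'=='a'
Differing positions: 1
Hamming distance: 1


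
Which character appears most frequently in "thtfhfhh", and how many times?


Input: 'thtfhfhh'
Operation: tally each character
Counts: 'f':2, 'h':4, 't':2
Maximum: 'h' appears 4 times


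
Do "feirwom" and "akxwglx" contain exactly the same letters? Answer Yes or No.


String 1: 'feirwom' -> sorted: 'efimorw'
String 2: 'akxwglx' -> sorted: 'agklwxx'
Compare sorted forms: 'efimorw' != 'agklwxx'
Anagram: No


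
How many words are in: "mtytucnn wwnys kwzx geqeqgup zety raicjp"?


Input string: 'mtytucnn wwnys kwzx geqeqgup zety raicjp'
Operation: split by spaces
Words found: 'mtytucnn', 'wwnys', 'kwzx', 'geqeqgup', 'zety', 'raicjp'
Word count: 6


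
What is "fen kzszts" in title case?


Input string: 'fen kzszts'
Operation: capitalize first letter of each word
Word transformations: 'fen'->'Fen', 'kzszts'->'Kzszts'
Result: Fen Kzszts


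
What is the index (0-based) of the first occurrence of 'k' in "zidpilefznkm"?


Input string: 'zidpilefznkm'
Target: 'k'
Scanning left to right: s[0]='z', s[1]='i', s[2]='d', s[3]='p', s[4]='i', s[5]='l', s[6]='e', s[7]='f', s[8]='z', s[9]='n', s[10]='k'
First match at index: 10


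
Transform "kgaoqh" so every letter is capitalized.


Input string: 'kgaoqh'
Operation: convert each letter to uppercase
Mapping: 'k'->'K', 'g'->'G', 'a'->'A', 'o'->'O', 'q'->'Q', 'h'->'H'
Result: KGAOQH


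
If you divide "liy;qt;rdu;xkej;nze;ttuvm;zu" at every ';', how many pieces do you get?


Input string: 'liy;qt;rdu;xkej;nze;ttuvm;zu'
Delimiter: ';'
Split result: 'liy', 'qt', 'rdu', 'xkej', 'nze', 'ttuvm', 'zu'
Number of parts: 7


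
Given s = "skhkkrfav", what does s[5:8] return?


Input string: 'skhkkrfav'
Operation: slice [5:8]
Extract characters: s[5]='r', s[6]='f', s[7]='a'
Result: rfa


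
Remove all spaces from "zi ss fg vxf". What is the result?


Input string: 'zi ss fg vxf'
Operation: remove all spaces
Words: 'zi', 'ss', 'fg', 'vxf'
Join without spaces: zissfgvxf


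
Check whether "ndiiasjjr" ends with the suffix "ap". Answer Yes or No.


Input string: 'ndiiasjjr'
Suffix to check: 'ap'
Last 2 characters of input: 'jr'
Match: False
Result: No


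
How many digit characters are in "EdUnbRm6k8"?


Input string: 'EdUnbRm6k8'
Operation: count digit characters (0-9)
Scan: 'E', 'd', 'U', 'n', 'b', 'R', 'm', '6'(digit), 'k', '8'(digit)
Digits found: 2
Result: 2


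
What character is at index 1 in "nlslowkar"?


Input string: 'nlslowkar'
Operation: get character at index 1
Index mapping: s[0]='n', s[1]='l'
Result: 'l'


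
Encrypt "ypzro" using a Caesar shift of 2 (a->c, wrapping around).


Input: 'ypzro', shift = 2
Operation: for each letter, (position + 2) mod 26
Mapping: 'y'(24+2=26, 26 mod 26=0)->'a', 'p'(15+2=17)->'r', 'z'(25+2=27, 27 mod 26=1)->'b', 'r'(17+2=19)->'t', 'o'(14+2=16)->'q'
Result: arbtq


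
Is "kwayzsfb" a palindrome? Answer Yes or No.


Input string: 'kwayzsfb'
Reversed: 'bfszyawk'
Compare pairs: s[0]='k' vs s[7]='b' (mismatch), s[1]='w' vs s[6]='f' (mismatch), s[2]='a' vs s[5]='s' (mismatch), s[3]='y' vs s[4]='z' (mismatch)
Palindrome: No


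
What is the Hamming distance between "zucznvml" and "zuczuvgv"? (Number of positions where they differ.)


String 1: 'zucznvml'
String 2: 'zuczuvgv'
Compare each position: pos 0: 'z'=='z', pos 1: 'u'=='u', pos 2: 'c'=='c', pos 3: 'z'=='z', pos 4: 'n'!='u', pos 5: 'v'=='v', pos 6: 'm'!='g', pos 7: 'l'!='v'
Differing positions: 3
Hamming distance: 3


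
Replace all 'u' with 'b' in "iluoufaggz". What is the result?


Input string: 'iluoufaggz'
Operation: replace 'u' with 'b'
Positions of 'u': 2, 4
After replacement: ilbobfaggz


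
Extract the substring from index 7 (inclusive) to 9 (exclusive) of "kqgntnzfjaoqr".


Input string: 'kqgntnzfjaoqr'
Operation: slice [7:9]
Extract characters: s[7]='f', s[8]='j'
Result: fj


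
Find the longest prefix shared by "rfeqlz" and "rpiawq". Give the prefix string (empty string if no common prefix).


String 1: 'rfeqlz'
String 2: 'rpiawq'
Compare position by position:
pos 0: 'r' vs 'r' match
pos 1: 'f' vs 'p' differ -> stop
Longest common prefix: "r" (length 1)


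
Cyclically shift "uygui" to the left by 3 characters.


Input: 'uygui', shift = 3
Operation: split at index 3 and swap parts
Front part s[0:3] = 'uyg'
Back part s[3:] = 'ui'
Rotated = back + front = 'ui' + 'uyg'
Result: uiuyg


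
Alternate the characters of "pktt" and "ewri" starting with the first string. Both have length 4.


String 1: 'pktt'
String 2: 'ewri'
Operation: alternate characters
Pairs: 'p'+'e', 'k'+'w', 't'+'r', 't'+'i'
Result: pekwtrti


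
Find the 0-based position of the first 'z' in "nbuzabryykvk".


Input string: 'nbuzabryykvk'
Target: 'z'
Scanning left to right: s[0]='n', s[1]='b', s[2]='u', s[3]='z'
First match at index: 3


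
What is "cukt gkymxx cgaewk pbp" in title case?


Input string: 'cukt gkymxx cgaewk pbp'
Operation: capitalize first letter of each word
Word transformations: 'cukt'->'Cukt', 'gkymxx'->'Gkymxx', 'cgaewk'->'Cgaewk', 'pbp'->'Pbp'
Result: Cukt Gkymxx Cgaewk Pbp


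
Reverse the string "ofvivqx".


Input string: 'ofvivqx'
Operation: reverse character order
Original order: 'o' -> 'f' -> 'v' -> 'i' -> 'v' -> 'q' -> 'x'
Reversed order: 'x' -> 'q' -> 'v' -> 'i' -> 'v' -> 'f' -> 'o'
Result: xqvivfo


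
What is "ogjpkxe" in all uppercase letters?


Input string: 'ogjpkxe'
Operation: convert each letter to uppercase
Mapping: 'o'->'O', 'g'->'G', 'j'->'J', 'p'->'P', 'k'->'K', 'x'->'X', 'e'->'E'
Result: OGJPKXE


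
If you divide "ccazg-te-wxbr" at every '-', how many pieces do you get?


Input string: 'ccazg-te-wxbr'
Delimiter: '-'
Split result: 'ccazg', 'te', 'wxbr'
Number of parts: 3


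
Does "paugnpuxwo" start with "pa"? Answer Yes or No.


Input string: 'paugnpuxwo'
Prefix to check: 'pa'
First 2 characters of input: 'pa'
Match: True
Result: Yes


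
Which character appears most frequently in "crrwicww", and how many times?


Input: 'crrwicww'
Operation: tally each character
Counts: 'c':2, 'i':1, 'r':2, 'w':3
Maximum: 'w' appears 3 times


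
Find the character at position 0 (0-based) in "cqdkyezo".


Input string: 'cqdkyezo'
Operation: get character at index 0
Index mapping: s[0]='c'
Result: 'c'


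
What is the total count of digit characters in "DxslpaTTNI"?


Input string: 'DxslpaTTNI'
Operation: count digit characters (0-9)
Scan: 'D', 'x', 's', 'l', 'p', 'a', 'T', 'T', 'N', 'I'
Digits found: 0
Result: 0


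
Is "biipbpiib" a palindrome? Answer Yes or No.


Input string: 'biipbpiib'
Reversed: 'biipbpiib'
Compare pairs: s[0]='b' vs s[8]='b' (match), s[1]='i' vs s[7]='i' (match), s[2]='i' vs s[6]='i' (match), s[3]='p' vs s[5]='p' (match)
Palindrome: Yes


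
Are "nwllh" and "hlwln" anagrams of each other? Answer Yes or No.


String 1: 'nwllh' -> sorted: 'hllnw'
String 2: 'hlwln' -> sorted: 'hllnw'
Compare sorted forms: 'hllnw' == 'hllnw'
Anagram: Yes


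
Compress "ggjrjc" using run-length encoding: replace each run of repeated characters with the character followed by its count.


Input: 'ggjrjc'
Operation: identify consecutive runs
Runs: 'gg' -> g2, 'j' -> j1, 'r' -> r1, 'j' -> j1, 'c' -> c1
Encoded: g2j1r1j1c1


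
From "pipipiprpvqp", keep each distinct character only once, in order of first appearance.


Input: 'pipipiprpvqp'
Operation: keep first occurrence of each character
Scan: s[0]='p' new -> keep; s[1]='i' new -> keep; s[2]='p' seen -> skip; s[3]='i' seen -> skip; s[4]='p' seen -> skip; s[5]='i' seen -> skip; s[6]='p' seen -> skip; s[7]='r' new -> keep; s[8]='p' seen -> skip; s[9]='v' new -> keep; s[10]='q' new -> keep; s[11]='p' seen -> skip
Result: pirvq


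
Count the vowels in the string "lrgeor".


Input string: 'lrgeor'
Operation: count vowels (a, e, i, o, u)
Scan: s[0]='l', s[1]='r', s[2]='g', s[3]='e' (vowel), s[4]='o' (vowel), s[5]='r'
Vowels found: 2
Result: 2


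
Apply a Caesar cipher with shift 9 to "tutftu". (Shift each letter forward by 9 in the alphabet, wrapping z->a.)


Input: 'tutftu', shift = 9
Operation: for each letter, (position + 9) mod 26
Mapping: 't'(19+9=28, 28 mod 26=2)->'c', 'u'(20+9=29, 29 mod 26=3)->'d', 't'(19+9=28, 28 mod 26=2)->'c', 'f'(5+9=14)->'o', 't'(19+9=28, 28 mod 26=2)->'c', 'u'(20+9=29, 29 mod 26=3)->'d'
Result: cdcocd


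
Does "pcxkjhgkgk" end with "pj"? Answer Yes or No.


Input string: 'pcxkjhgkgk'
Suffix to check: 'pj'
Last 2 characters of input: 'gk'
Match: False
Result: No


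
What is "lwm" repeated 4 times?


Input string: 'lwm'
Operation: repeat 4 times
Concatenation: 'lwm' + 'lwm' + 'lwm' + 'lwm'
Result: lwmlwmlwmlwm


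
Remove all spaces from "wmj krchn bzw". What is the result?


Input string: 'wmj krchn bzw'
Operation: remove all spaces
Words: 'wmj', 'krchn', 'bzw'
Join without spaces: wmjkrchnbzw


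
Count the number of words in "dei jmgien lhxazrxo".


Input string: 'dei jmgien lhxazrxo'
Operation: split by spaces
Words found: 'dei', 'jmgien', 'lhxazrxo'
Word count: 3


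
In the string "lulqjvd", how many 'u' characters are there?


Input string: 'lulqjvd'
Target character: 'u'
Scan each position: s[1]='u'
Matches found at indices: 1
Total: 1


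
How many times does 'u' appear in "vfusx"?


Input string: 'vfusx'
Target character: 'u'
Scan each position: s[2]='u'
Matches found at indices: 2
Total: 1


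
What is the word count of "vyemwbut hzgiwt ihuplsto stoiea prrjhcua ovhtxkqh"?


Input string: 'vyemwbut hzgiwt ihuplsto stoiea prrjhcua ovhtxkqh'
Operation: split by spaces
Words found: 'vyemwbut', 'hzgiwt', 'ihuplsto', 'stoiea', 'prrjhcua', 'ovhtxkqh'
Word count: 6


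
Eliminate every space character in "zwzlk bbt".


Input string: 'zwzlk bbt'
Operation: remove all spaces
Words: 'zwzlk', 'bbt'
Join without spaces: zwzlkbbt


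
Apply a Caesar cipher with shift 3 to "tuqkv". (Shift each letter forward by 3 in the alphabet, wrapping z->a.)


Input: 'tuqkv', shift = 3
Operation: for each letter, (position + 3) mod 26
Mapping: 't'(19+3=22)->'w', 'u'(20+3=23)->'x', 'q'(16+3=19)->'t', 'k'(10+3=13)->'n', 'v'(21+3=24)->'y'
Result: wxtny


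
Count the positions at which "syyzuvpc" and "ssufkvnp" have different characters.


String 1: 'syyzuvpc'
String 2: 'ssufkvnp'
Compare each position: pos 0: 's'=='s', pos 1: 'y'!='s', pos 2: 'y'!='u', pos 3: 'z'!='f', pos 4: 'u'!='k', pos 5: 'v'=='v', pos 6: 'p'!='n', pos 7: 'c'!='p'
Differing positions: 6
Hamming distance: 6


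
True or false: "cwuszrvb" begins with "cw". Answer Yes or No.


Input string: 'cwuszrvb'
Prefix to check: 'cw'
First 2 characters of input: 'cw'
Match: True
Result: Yes


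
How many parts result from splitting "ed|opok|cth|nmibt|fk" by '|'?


Input string: 'ed|opok|cth|nmibt|fk'
Delimiter: '|'
Split result: 'ed', 'opok', 'cth', 'nmibt', 'fk'
Number of parts: 5


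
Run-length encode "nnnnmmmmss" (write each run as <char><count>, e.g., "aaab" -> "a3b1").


Input: 'nnnnmmmmss'
Operation: identify consecutive runs
Runs: 'nnnn' -> n4, 'mmmm' -> m4, 'ss' -> s2
Encoded: n4m4s2


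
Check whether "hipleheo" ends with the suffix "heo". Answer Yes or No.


Input string: 'hipleheo'
Suffix to check: 'heo'
Last 3 characters of input: 'heo'
Match: True
Result: Yes


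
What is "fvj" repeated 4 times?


Input string: 'fvj'
Operation: repeat 4 times
Concatenation: 'fvj' + 'fvj' + 'fvj' + 'fvj'
Result: fvjfvjfvjfvj


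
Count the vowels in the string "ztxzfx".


Input string: 'ztxzfx'
Operation: count vowels (a, e, i, o, u)
Scan: s[0]='z', s[1]='t', s[2]='x', s[3]='z', s[4]='f', s[5]='x'
Vowels found: 0
Result: 0


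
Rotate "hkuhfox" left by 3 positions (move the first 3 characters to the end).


Input: 'hkuhfox', shift = 3
Operation: split at index 3 and swap parts
Front part s[0:3] = 'hku'
Back part s[3:] = 'hfox'
Rotated = back + front = 'hfox' + 'hku'
Result: hfoxhku


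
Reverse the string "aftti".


Input string: 'aftti'
Operation: reverse character order
Original order: 'a' -> 'f' -> 't' -> 't' -> 'i'
Reversed order: 'i' -> 't' -> 't' -> 'f' -> 'a'
Result: ittfa


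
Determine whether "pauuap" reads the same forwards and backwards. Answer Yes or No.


Input string: 'pauuap'
Reversed: 'pauuap'
Compare pairs: s[0]='p' vs s[5]='p' (match), s[1]='a' vs s[4]='a' (match), s[2]='u' vs s[3]='u' (match)
Palindrome: Yes
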